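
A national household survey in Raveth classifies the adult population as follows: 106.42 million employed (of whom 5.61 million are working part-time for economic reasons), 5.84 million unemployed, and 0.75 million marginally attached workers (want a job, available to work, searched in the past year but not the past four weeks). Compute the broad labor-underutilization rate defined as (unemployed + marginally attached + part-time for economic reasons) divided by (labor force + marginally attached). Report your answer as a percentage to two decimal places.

Broad underutilization rate ≈ 10.80%.

Labor force = 106.42 + 5.84 = 112.26 million.
Numerator = 5.84 + 0.75 + 5.61 = 12.20 million.
Denominator = 112.26 + 0.75 = 113.01 million.
Broad rate = 12.20 / 113.01 = 10.80%.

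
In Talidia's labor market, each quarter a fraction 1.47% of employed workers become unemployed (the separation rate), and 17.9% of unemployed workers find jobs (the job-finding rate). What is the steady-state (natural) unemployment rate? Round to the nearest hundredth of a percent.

Steady-state unemployment rate ≈ 7.59%.

At steady state the flows balance: s·E = f·U, so U/(E+U) = s/(s+f).
u* = 1.47 / (1.47 + 17.9) = 1.47 / 19.37 = 7.59%.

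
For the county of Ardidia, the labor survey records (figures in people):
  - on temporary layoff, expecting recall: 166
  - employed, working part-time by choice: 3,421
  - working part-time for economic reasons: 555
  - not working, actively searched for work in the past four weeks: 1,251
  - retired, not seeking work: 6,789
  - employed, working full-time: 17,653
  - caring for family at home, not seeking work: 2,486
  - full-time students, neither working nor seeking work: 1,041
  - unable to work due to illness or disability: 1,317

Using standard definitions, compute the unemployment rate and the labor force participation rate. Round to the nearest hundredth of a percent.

Unemployment rate ≈ 6.15%; labor force participation rate ≈ 66.46%.

Employed = 3,421 + 555 + 17,653 = 21,629 (anyone who worked, including part-time for economic reasons, counts as employed).
Unemployed = 166 + 1,251 = 1,417 (jobless and actively searching, or on temporary layoff).
Labor force = 21,629 + 1,417 = 23,046.
Not in labor force = 6,789 + 2,486 + 1,041 + 1,317 = 11,633 (those not working and not actively searching are outside the labor force).
Civilian working-age population = 23,046 + 11,633 = 34,679.
Unemployment rate = 1,417 / 23,046 = 6.15%.
Labor force participation rate = 23,046 / 34,679 = 66.46%.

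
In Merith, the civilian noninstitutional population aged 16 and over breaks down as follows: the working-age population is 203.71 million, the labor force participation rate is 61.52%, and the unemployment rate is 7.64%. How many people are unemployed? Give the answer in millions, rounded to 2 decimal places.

About 9.57 million are unemployed.

Labor force = 0.6152 × 203.71 = 125.32 million.
Unemployed = 0.0764 × 125.32 ≈ 9.57 million.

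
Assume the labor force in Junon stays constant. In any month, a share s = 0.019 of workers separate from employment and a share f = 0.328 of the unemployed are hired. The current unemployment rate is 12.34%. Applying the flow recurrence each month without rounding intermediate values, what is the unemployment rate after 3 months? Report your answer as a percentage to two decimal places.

With a fixed labor force, u_{t+1} = u_t + s·(1−u_t) − f·u_t = u_t·(1−s−f) + s.
Here 1−s−f = 0.653 and s = 0.019.
u_1 = 0.123400 × 0.653 + 0.019 = 0.099580.
u_2 = 0.099580 × 0.653 + 0.019 = 0.084026.
u_3 = 0.084026 × 0.653 + 0.019 = 0.073869.

Unemployment rate after three months ≈ 7.39%.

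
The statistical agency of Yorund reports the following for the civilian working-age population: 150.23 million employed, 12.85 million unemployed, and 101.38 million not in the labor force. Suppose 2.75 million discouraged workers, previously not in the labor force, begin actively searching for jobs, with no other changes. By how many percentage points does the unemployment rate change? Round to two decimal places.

The unemployment rate changes by +1.53 percentage points.

Initially, labor force = 150.23 + 12.85 = 163.08 million, so u = 12.85/163.08 = 7.88%.
After the change, unemployed and labor force both rise by 2.75 → E = 150.23, U = 15.60, labor force = 165.83 million.
New unemployment rate = 15.60 / 165.83 = 9.41%.
Change = 9.41% − 7.88% = +1.53 percentage points.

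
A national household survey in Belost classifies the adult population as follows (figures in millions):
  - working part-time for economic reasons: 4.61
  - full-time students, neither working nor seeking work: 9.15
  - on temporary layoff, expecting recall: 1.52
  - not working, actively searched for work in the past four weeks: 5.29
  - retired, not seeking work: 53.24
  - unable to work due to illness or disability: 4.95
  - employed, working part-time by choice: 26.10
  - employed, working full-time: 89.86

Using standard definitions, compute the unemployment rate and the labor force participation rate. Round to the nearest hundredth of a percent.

Employed = 4.61 + 26.10 + 89.86 = 120.57 million (anyone who worked, including part-time for economic reasons, counts as employed).
Unemployed = 1.52 + 5.29 = 6.81 million (jobless and actively searching, or on temporary layoff).
Labor force = 120.57 + 6.81 = 127.38 million.
Not in labor force = 9.15 + 53.24 + 4.95 = 67.34 million (those not working and not actively searching are outside the labor force).
Civilian working-age population = 127.38 + 67.34 = 194.72 million.
Unemployment rate = 6.81 / 127.38 = 5.35%.
Labor force participation rate = 127.38 / 194.72 = 65.42%.

Unemployment rate ≈ 5.35%; labor force participation rate ≈ 65.42%.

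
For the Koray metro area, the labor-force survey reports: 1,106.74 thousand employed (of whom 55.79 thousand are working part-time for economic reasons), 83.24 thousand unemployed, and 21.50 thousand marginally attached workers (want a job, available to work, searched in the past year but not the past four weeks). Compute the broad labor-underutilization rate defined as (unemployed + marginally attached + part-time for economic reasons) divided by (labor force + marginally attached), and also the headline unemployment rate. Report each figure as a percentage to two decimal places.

Labor force = 1,106.74 + 83.24 = 1,189.98 thousand.
Numerator = 83.24 + 21.50 + 55.79 = 160.53 thousand.
Denominator = 1,189.98 + 21.50 = 1,211.48 thousand.
Broad rate = 160.53 / 1,211.48 = 13.25%.
Headline unemployment rate = 83.24 / 1,189.98 = 7.00%.

Broad underutilization rate ≈ 13.25%; headline unemployment rate ≈ 7.00%.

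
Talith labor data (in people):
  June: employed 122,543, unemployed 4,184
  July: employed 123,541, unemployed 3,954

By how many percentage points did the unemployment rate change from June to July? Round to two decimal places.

The unemployment rate changed by −0.20 percentage points.

June: labor force = 122,543 + 4,184 = 126,727; u = 4,184/126,727 = 3.30%.
July: labor force = 123,541 + 3,954 = 127,495; u = 3,954/127,495 = 3.10%.
Change = 3.10% − 3.30% = −0.20 pp.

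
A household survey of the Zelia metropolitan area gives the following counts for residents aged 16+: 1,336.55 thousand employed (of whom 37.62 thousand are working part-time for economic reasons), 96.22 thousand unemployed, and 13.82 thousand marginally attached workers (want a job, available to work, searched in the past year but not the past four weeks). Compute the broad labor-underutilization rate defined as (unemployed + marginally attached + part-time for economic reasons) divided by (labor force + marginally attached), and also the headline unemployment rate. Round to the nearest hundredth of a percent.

Labor force = 1,336.55 + 96.22 = 1,432.77 thousand.
Numerator = 96.22 + 13.82 + 37.62 = 147.66 thousand.
Denominator = 1,432.77 + 13.82 = 1,446.59 thousand.
Broad rate = 147.66 / 1,446.59 = 10.21%.
Headline unemployment rate = 96.22 / 1,432.77 = 6.72%.

Broad underutilization rate ≈ 10.21%; headline unemployment rate ≈ 6.72%.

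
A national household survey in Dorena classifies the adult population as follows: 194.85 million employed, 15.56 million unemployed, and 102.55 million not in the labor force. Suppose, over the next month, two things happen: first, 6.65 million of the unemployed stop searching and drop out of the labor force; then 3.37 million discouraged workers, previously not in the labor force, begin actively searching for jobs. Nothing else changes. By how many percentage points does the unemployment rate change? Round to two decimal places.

The unemployment rate changes by −1.47 percentage points.

Initially, labor force = 194.85 + 15.56 = 210.41 million, so u = 15.56/210.41 = 7.40%.
After the first change, unemployed and labor force both fall by 6.65 → E = 194.85, U = 8.91, labor force = 203.76 million.
After the second change, unemployed and labor force both rise by 3.37 → E = 194.85, U = 12.28, labor force = 207.13 million.
New unemployment rate = 12.28 / 207.13 = 5.93%.
Change = 5.93% − 7.40% = −1.47 percentage points.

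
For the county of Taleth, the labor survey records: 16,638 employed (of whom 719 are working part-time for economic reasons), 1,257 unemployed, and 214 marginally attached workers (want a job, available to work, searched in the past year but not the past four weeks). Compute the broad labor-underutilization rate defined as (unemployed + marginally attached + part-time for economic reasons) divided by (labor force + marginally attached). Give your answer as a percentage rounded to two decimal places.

Labor force = 16,638 + 1,257 = 17,895.
Numerator = 1,257 + 214 + 719 = 2,190.
Denominator = 17,895 + 214 = 18,109.
Broad rate = 2,190 / 18,109 = 12.09%.

Broad underutilization rate ≈ 12.09%.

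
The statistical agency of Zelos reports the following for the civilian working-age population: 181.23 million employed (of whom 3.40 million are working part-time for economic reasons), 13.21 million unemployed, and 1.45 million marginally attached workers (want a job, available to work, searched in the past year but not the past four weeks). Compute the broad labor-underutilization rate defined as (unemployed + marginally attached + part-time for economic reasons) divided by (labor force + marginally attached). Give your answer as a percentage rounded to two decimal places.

Broad underutilization rate ≈ 9.22%.

Labor force = 181.23 + 13.21 = 194.44 million.
Numerator = 13.21 + 1.45 + 3.40 = 18.06 million.
Denominator = 194.44 + 1.45 = 195.89 million.
Broad rate = 18.06 / 195.89 = 9.22%.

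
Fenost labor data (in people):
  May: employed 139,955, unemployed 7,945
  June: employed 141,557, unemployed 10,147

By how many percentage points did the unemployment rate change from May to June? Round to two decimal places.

The unemployment rate changed by +1.32 percentage points.

May: labor force = 139,955 + 7,945 = 147,900; u = 7,945/147,900 = 5.37%.
June: labor force = 141,557 + 10,147 = 151,704; u = 10,147/151,704 = 6.69%.
Change = 6.69% − 5.37% = +1.32 pp.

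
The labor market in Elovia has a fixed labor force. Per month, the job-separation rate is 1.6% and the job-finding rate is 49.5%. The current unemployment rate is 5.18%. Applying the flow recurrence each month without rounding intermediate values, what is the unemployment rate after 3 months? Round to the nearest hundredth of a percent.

Unemployment rate after three months ≈ 3.37%.

With a fixed labor force, u_{t+1} = u_t + s·(1−u_t) − f·u_t = u_t·(1−s−f) + s.
Here 1−s−f = 0.489 and s = 0.016.
u_1 = 0.051800 × 0.489 + 0.016 = 0.041330.
u_2 = 0.041330 × 0.489 + 0.016 = 0.036210.
u_3 = 0.036210 × 0.489 + 0.016 = 0.033707.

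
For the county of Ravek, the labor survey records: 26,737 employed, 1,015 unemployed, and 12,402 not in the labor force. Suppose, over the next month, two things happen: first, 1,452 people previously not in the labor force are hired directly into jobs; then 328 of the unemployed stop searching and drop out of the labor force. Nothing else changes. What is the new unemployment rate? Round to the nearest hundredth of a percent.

Initially, labor force = 26,737 + 1,015 = 27,752, so u = 1,015/27,752 = 3.66%.
After the first change, employed and labor force both rise by 1,452; unemployed unchanged → E = 28,189, U = 1,015, labor force = 29,204.
After the second change, unemployed and labor force both fall by 328 → E = 28,189, U = 687, labor force = 28,876.
New unemployment rate = 687 / 28,876 = 2.38%.

New unemployment rate ≈ 2.38%.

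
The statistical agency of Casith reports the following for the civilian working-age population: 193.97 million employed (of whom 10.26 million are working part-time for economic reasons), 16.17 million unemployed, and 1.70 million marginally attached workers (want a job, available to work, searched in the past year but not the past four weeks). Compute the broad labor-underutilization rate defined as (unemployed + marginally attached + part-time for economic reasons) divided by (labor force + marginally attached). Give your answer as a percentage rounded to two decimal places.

Broad underutilization rate ≈ 13.28%.

Labor force = 193.97 + 16.17 = 210.14 million.
Numerator = 16.17 + 1.70 + 10.26 = 28.13 million.
Denominator = 210.14 + 1.70 = 211.84 million.
Broad rate = 28.13 / 211.84 = 13.28%.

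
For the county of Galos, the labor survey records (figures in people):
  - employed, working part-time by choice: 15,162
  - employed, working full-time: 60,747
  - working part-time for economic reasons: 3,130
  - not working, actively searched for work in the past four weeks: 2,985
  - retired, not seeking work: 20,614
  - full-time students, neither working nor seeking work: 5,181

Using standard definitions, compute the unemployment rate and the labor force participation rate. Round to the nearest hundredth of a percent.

Employed = 15,162 + 60,747 + 3,130 = 79,039 (anyone who worked, including part-time for economic reasons, counts as employed).
Unemployed = 2,985.
Labor force = 79,039 + 2,985 = 82,024.
Not in labor force = 20,614 + 5,181 = 25,795 (those not working and not actively searching are outside the labor force).
Civilian working-age population = 82,024 + 25,795 = 107,819.
Unemployment rate = 2,985 / 82,024 = 3.64%.
Labor force participation rate = 82,024 / 107,819 = 76.08%.

Unemployment rate ≈ 3.64%; labor force participation rate ≈ 76.08%.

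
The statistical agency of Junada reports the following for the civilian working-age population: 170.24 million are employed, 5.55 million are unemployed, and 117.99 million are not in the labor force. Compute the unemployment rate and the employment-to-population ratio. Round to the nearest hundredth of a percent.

Unemployment rate ≈ 3.16%; employment-population ratio ≈ 57.95%.

Labor force = employed + unemployed = 170.24 + 5.55 = 175.79 million.
Working-age population = 175.79 + 117.99 = 293.78 million.
Unemployment rate = 5.55 / 175.79 = 3.16%.
Employment-population ratio = 170.24 / 293.78 = 57.95%.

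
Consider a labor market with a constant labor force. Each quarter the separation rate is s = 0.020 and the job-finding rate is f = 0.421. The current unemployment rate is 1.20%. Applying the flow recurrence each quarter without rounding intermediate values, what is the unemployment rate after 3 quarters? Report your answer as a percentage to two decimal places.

Unemployment rate after three quarters ≈ 3.95%.

With a fixed labor force, u_{t+1} = u_t + s·(1−u_t) − f·u_t = u_t·(1−s−f) + s.
Here 1−s−f = 0.559 and s = 0.020.
u_1 = 0.012000 × 0.559 + 0.020 = 0.026708.
u_2 = 0.026708 × 0.559 + 0.020 = 0.034930.
u_3 = 0.034930 × 0.559 + 0.020 = 0.039526.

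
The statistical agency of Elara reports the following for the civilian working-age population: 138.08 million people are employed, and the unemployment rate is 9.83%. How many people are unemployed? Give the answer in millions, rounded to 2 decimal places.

Let U be the number unemployed. The labor force is E + U, and U/(E+U) = 0.0983.
So U = 0.0983 × 138.08 / (1 − 0.0983) = 13.5733 / 0.9017 ≈ 15.05 million.

About 15.05 million are unemployed.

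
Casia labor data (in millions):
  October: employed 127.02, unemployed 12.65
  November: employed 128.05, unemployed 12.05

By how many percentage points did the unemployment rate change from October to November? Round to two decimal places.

October: labor force = 127.02 + 12.65 = 139.67; u = 12.65/139.67 = 9.06%.
November: labor force = 128.05 + 12.05 = 140.10; u = 12.05/140.10 = 8.60%.
Change = 8.60% − 9.06% = −0.46 pp.

The unemployment rate changed by −0.46 percentage points.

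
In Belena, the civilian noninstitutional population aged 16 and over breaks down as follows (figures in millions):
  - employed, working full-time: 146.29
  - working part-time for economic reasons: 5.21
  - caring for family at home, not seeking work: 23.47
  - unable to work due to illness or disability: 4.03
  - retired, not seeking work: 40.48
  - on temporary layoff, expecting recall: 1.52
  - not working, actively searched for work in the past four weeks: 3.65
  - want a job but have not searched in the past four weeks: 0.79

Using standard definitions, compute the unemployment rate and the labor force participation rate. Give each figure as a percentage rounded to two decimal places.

Unemployment rate ≈ 3.30%; labor force participation rate ≈ 69.50%.

Employed = 146.29 + 5.21 = 151.50 million (anyone who worked, including part-time for economic reasons, counts as employed).
Unemployed = 1.52 + 3.65 = 5.17 million (jobless and actively searching, or on temporary layoff).
Labor force = 151.50 + 5.17 = 156.67 million.
Not in labor force = 23.47 + 4.03 + 40.48 + 0.79 = 68.77 million (those not working and not actively searching are outside the labor force — including those who want a job but have given up searching).
Civilian working-age population = 156.67 + 68.77 = 225.44 million.
Unemployment rate = 5.17 / 156.67 = 3.30%.
Labor force participation rate = 156.67 / 225.44 = 69.50%.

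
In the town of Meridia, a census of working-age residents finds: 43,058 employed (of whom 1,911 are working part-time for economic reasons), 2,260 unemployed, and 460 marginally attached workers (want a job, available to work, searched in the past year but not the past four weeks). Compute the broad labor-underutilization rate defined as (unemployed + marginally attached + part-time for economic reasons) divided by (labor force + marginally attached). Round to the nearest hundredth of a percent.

Labor force = 43,058 + 2,260 = 45,318.
Numerator = 2,260 + 460 + 1,911 = 4,631.
Denominator = 45,318 + 460 = 45,778.
Broad rate = 4,631 / 45,778 = 10.12%.

Broad underutilization rate ≈ 10.12%.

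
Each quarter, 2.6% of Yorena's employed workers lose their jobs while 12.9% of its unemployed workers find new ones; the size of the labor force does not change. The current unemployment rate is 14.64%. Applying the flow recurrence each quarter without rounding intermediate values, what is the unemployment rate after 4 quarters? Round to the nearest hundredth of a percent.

With a fixed labor force, u_{t+1} = u_t + s·(1−u_t) − f·u_t = u_t·(1−s−f) + s.
Here 1−s−f = 0.845 and s = 0.026.
u_1 = 0.146400 × 0.845 + 0.026 = 0.149708.
u_2 = 0.149708 × 0.845 + 0.026 = 0.152503.
u_3 = 0.152503 × 0.845 + 0.026 = 0.154865.
u_4 = 0.154865 × 0.845 + 0.026 = 0.156861.

Unemployment rate after four quarters ≈ 15.69%.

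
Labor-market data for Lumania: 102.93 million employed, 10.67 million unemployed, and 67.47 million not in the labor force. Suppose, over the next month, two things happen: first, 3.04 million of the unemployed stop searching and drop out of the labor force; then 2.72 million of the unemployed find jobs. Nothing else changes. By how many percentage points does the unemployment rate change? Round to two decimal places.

The unemployment rate changes by −4.95 percentage points.

Initially, labor force = 102.93 + 10.67 = 113.60 million, so u = 10.67/113.60 = 9.39%.
After the first change, unemployed and labor force both fall by 3.04 → E = 102.93, U = 7.63, labor force = 110.56 million.
After the second change, unemployed falls and employed rises by 2.72; labor force unchanged → E = 105.65, U = 4.91, labor force = 110.56 million.
New unemployment rate = 4.91 / 110.56 = 4.44%.
Change = 4.44% − 9.39% = −4.95 percentage points.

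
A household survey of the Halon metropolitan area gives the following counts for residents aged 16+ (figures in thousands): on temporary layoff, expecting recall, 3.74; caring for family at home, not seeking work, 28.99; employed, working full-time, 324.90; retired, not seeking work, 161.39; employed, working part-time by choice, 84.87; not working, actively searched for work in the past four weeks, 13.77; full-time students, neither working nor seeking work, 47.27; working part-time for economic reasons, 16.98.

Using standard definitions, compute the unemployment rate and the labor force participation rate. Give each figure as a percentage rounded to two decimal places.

Employed = 324.90 + 84.87 + 16.98 = 426.75 thousand (anyone who worked, including part-time for economic reasons, counts as employed).
Unemployed = 3.74 + 13.77 = 17.51 thousand (jobless and actively searching, or on temporary layoff).
Labor force = 426.75 + 17.51 = 444.26 thousand.
Not in labor force = 28.99 + 161.39 + 47.27 = 237.65 thousand (those not working and not actively searching are outside the labor force).
Civilian working-age population = 444.26 + 237.65 = 681.91 thousand.
Unemployment rate = 17.51 / 444.26 = 3.94%.
Labor force participation rate = 444.26 / 681.91 = 65.15%.

Unemployment rate ≈ 3.94%; labor force participation rate ≈ 65.15%.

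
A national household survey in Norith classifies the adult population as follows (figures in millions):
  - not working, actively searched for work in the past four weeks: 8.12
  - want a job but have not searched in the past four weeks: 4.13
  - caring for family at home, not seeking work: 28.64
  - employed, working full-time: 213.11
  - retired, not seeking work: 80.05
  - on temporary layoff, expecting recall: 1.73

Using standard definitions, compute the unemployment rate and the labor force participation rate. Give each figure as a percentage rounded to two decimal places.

Employed = 213.11 million.
Unemployed = 8.12 + 1.73 = 9.85 million (jobless and actively searching, or on temporary layoff).
Labor force = 213.11 + 9.85 = 222.96 million.
Not in labor force = 4.13 + 28.64 + 80.05 = 112.82 million (those not working and not actively searching are outside the labor force — including those who want a job but have given up searching).
Civilian working-age population = 222.96 + 112.82 = 335.78 million.
Unemployment rate = 9.85 / 222.96 = 4.42%.
Labor force participation rate = 222.96 / 335.78 = 66.40%.

Unemployment rate ≈ 4.42%; labor force participation rate ≈ 66.40%.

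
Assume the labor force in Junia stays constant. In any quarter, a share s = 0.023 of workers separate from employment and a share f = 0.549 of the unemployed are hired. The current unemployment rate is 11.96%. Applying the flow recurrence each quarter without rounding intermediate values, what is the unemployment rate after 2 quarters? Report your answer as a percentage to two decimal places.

Unemployment rate after two quarters ≈ 5.48%.

With a fixed labor force, u_{t+1} = u_t + s·(1−u_t) − f·u_t = u_t·(1−s−f) + s.
Here 1−s−f = 0.428 and s = 0.023.
u_1 = 0.119600 × 0.428 + 0.023 = 0.074189.
u_2 = 0.074189 × 0.428 + 0.023 = 0.054753.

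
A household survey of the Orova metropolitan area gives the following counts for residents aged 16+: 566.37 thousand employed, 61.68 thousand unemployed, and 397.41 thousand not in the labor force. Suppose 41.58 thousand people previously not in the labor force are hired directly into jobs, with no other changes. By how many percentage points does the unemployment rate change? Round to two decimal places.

Initially, labor force = 566.37 + 61.68 = 628.05 thousand, so u = 61.68/628.05 = 9.82%.
After the change, employed and labor force both rise by 41.58; unemployed unchanged → E = 607.95, U = 61.68, labor force = 669.63 thousand.
New unemployment rate = 61.68 / 669.63 = 9.21%.
Change = 9.21% − 9.82% = −0.61 percentage points.

The unemployment rate changes by −0.61 percentage points.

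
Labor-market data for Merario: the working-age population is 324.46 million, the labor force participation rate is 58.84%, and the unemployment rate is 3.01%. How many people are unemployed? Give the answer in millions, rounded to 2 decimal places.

About 5.75 million are unemployed.

Labor force = 0.5884 × 324.46 = 190.91 million.
Unemployed = 0.0301 × 190.91 ≈ 5.75 million.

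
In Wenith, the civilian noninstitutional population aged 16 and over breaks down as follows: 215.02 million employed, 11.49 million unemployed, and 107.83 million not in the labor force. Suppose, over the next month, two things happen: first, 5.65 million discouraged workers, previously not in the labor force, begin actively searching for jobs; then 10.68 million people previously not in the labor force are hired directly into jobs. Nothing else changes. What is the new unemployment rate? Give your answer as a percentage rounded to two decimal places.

Initially, labor force = 215.02 + 11.49 = 226.51 million, so u = 11.49/226.51 = 5.07%.
After the first change, unemployed and labor force both rise by 5.65 → E = 215.02, U = 17.14, labor force = 232.16 million.
After the second change, employed and labor force both rise by 10.68; unemployed unchanged → E = 225.70, U = 17.14, labor force = 242.84 million.
New unemployment rate = 17.14 / 242.84 = 7.06%.

New unemployment rate ≈ 7.06%.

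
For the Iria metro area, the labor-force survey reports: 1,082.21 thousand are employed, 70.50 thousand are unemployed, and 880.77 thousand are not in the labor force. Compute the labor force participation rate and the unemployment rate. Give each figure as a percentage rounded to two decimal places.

Labor force = employed + unemployed = 1,082.21 + 70.50 = 1,152.71 thousand.
Working-age population = 1,152.71 + 880.77 = 2,033.48 thousand.
Unemployment rate = 70.50 / 1,152.71 = 6.12%.
Labor force participation rate = 1,152.71 / 2,033.48 = 56.69%.

Labor force participation rate ≈ 56.69%; unemployment rate ≈ 6.12%.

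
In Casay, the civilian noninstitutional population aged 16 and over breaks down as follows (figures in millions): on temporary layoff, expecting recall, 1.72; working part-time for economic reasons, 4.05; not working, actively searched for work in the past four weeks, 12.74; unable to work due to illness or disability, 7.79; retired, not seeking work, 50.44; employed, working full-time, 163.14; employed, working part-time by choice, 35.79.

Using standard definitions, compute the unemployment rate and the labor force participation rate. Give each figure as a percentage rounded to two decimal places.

Employed = 4.05 + 163.14 + 35.79 = 202.98 million (anyone who worked, including part-time for economic reasons, counts as employed).
Unemployed = 1.72 + 12.74 = 14.46 million (jobless and actively searching, or on temporary layoff).
Labor force = 202.98 + 14.46 = 217.44 million.
Not in labor force = 7.79 + 50.44 = 58.23 million (those not working and not actively searching are outside the labor force).
Civilian working-age population = 217.44 + 58.23 = 275.67 million.
Unemployment rate = 14.46 / 217.44 = 6.65%.
Labor force participation rate = 217.44 / 275.67 = 78.88%.

Unemployment rate ≈ 6.65%; labor force participation rate ≈ 78.88%.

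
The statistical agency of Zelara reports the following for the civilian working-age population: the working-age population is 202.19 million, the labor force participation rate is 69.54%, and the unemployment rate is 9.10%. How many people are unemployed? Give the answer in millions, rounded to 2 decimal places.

Labor force = 0.6954 × 202.19 = 140.60 million.
Unemployed = 0.0910 × 140.60 ≈ 12.79 million.

About 12.79 million are unemployed.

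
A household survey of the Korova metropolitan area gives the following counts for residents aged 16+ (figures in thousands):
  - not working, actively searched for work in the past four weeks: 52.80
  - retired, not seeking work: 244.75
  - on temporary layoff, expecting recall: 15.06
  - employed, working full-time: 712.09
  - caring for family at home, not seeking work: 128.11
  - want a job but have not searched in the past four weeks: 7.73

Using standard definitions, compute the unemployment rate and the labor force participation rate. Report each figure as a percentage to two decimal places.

Employed = 712.09 thousand.
Unemployed = 52.80 + 15.06 = 67.86 thousand (jobless and actively searching, or on temporary layoff).
Labor force = 712.09 + 67.86 = 779.95 thousand.
Not in labor force = 244.75 + 128.11 + 7.73 = 380.59 thousand (those not working and not actively searching are outside the labor force — including those who want a job but have given up searching).
Civilian working-age population = 779.95 + 380.59 = 1,160.54 thousand.
Unemployment rate = 67.86 / 779.95 = 8.70%.
Labor force participation rate = 779.95 / 1,160.54 = 67.21%.

Unemployment rate ≈ 8.70%; labor force participation rate ≈ 67.21%.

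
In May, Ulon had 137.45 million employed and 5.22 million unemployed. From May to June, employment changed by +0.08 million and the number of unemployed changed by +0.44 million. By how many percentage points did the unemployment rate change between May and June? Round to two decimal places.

May: labor force = 137.45 + 5.22 = 142.67; u = 5.22/142.67 = 3.66%.
June: labor force = 137.53 + 5.66 = 143.19; u = 5.66/143.19 = 3.95%.
Change = 3.95% − 3.66% = +0.29 pp.

The unemployment rate changed by +0.29 percentage points.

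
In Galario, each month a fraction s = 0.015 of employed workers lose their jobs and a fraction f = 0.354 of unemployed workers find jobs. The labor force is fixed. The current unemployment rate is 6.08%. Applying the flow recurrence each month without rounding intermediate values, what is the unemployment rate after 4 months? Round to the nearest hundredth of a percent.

With a fixed labor force, u_{t+1} = u_t + s·(1−u_t) − f·u_t = u_t·(1−s−f) + s.
Here 1−s−f = 0.631 and s = 0.015.
u_1 = 0.060800 × 0.631 + 0.015 = 0.053365.
u_2 = 0.053365 × 0.631 + 0.015 = 0.048673.
u_3 = 0.048673 × 0.631 + 0.015 = 0.045713.
u_4 = 0.045713 × 0.631 + 0.015 = 0.043845.

Unemployment rate after four months ≈ 4.38%.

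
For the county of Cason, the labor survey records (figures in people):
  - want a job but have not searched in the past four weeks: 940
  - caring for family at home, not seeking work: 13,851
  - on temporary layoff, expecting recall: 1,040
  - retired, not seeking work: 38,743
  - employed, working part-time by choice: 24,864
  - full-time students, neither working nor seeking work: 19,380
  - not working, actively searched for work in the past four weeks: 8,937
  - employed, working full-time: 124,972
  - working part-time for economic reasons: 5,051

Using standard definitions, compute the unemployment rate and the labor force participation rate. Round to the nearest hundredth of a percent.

Employed = 24,864 + 124,972 + 5,051 = 154,887 (anyone who worked, including part-time for economic reasons, counts as employed).
Unemployed = 1,040 + 8,937 = 9,977 (jobless and actively searching, or on temporary layoff).
Labor force = 154,887 + 9,977 = 164,864.
Not in labor force = 940 + 13,851 + 38,743 + 19,380 = 72,914 (those not working and not actively searching are outside the labor force — including those who want a job but have given up searching).
Civilian working-age population = 164,864 + 72,914 = 237,778.
Unemployment rate = 9,977 / 164,864 = 6.05%.
Labor force participation rate = 164,864 / 237,778 = 69.34%.

Unemployment rate ≈ 6.05%; labor force participation rate ≈ 69.34%.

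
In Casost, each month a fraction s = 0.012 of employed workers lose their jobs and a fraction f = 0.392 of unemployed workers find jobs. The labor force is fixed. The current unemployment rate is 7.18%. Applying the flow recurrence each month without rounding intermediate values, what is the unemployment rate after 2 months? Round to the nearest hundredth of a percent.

Unemployment rate after two months ≈ 4.47%.

With a fixed labor force, u_{t+1} = u_t + s·(1−u_t) − f·u_t = u_t·(1−s−f) + s.
Here 1−s−f = 0.596 and s = 0.012.
u_1 = 0.071800 × 0.596 + 0.012 = 0.054793.
u_2 = 0.054793 × 0.596 + 0.012 = 0.044657.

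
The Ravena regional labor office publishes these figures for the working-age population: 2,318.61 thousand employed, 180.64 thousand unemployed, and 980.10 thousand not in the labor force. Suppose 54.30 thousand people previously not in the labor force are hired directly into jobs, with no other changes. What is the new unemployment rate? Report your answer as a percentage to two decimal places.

New unemployment rate ≈ 7.07%.

Initially, labor force = 2,318.61 + 180.64 = 2,499.25 thousand, so u = 180.64/2,499.25 = 7.23%.
After the change, employed and labor force both rise by 54.30; unemployed unchanged → E = 2,372.91, U = 180.64, labor force = 2,553.55 thousand.
New unemployment rate = 180.64 / 2,553.55 = 7.07%.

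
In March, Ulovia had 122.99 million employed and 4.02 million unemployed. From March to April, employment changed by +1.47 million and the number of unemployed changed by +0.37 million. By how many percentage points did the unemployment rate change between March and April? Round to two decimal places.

The unemployment rate changed by +0.24 percentage points.

March: labor force = 122.99 + 4.02 = 127.01; u = 4.02/127.01 = 3.17%.
April: labor force = 124.46 + 4.39 = 128.85; u = 4.39/128.85 = 3.41%.
Change = 3.41% − 3.17% = +0.24 pp.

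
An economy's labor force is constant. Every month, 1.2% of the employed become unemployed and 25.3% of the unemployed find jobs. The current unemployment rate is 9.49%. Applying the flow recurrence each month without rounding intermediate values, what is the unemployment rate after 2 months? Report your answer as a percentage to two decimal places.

With a fixed labor force, u_{t+1} = u_t + s·(1−u_t) − f·u_t = u_t·(1−s−f) + s.
Here 1−s−f = 0.735 and s = 0.012.
u_1 = 0.094900 × 0.735 + 0.012 = 0.081751.
u_2 = 0.081751 × 0.735 + 0.012 = 0.072087.

Unemployment rate after two months ≈ 7.21%.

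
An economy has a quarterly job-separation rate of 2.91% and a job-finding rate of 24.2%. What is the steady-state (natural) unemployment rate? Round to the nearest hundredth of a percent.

Steady-state unemployment rate ≈ 10.73%.

At steady state the flows balance: s·E = f·U, so U/(E+U) = s/(s+f).
u* = 2.91 / (2.91 + 24.2) = 2.91 / 27.11 = 10.73%.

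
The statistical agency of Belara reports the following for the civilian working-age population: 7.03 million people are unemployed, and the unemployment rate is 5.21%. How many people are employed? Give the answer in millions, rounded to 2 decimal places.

Labor force = U / u = 7.03 / 0.0521 ≈ 134.93 million.
Employed = labor force − unemployed = 134.93 − 7.03 = 127.90 million.

About 127.90 million are employed.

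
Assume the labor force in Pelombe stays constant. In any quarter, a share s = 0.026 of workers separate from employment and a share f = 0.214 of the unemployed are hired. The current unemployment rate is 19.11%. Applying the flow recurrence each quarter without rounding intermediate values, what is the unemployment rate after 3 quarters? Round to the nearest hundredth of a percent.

Unemployment rate after three quarters ≈ 14.47%.

With a fixed labor force, u_{t+1} = u_t + s·(1−u_t) − f·u_t = u_t·(1−s−f) + s.
Here 1−s−f = 0.760 and s = 0.026.
u_1 = 0.191100 × 0.760 + 0.026 = 0.171236.
u_2 = 0.171236 × 0.760 + 0.026 = 0.156139.
u_3 = 0.156139 × 0.760 + 0.026 = 0.144666.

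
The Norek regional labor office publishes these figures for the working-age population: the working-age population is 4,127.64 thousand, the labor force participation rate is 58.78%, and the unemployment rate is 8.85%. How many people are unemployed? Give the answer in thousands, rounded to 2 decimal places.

About 214.72 thousand are unemployed.

Labor force = 0.5878 × 4,127.64 = 2,426.23 thousand.
Unemployed = 0.0885 × 2,426.23 ≈ 214.72 thousand.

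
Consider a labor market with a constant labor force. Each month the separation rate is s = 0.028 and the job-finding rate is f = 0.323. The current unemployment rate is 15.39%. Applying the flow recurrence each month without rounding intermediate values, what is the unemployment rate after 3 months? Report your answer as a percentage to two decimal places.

Unemployment rate after three months ≈ 10.00%.

With a fixed labor force, u_{t+1} = u_t + s·(1−u_t) − f·u_t = u_t·(1−s−f) + s.
Here 1−s−f = 0.649 and s = 0.028.
u_1 = 0.153900 × 0.649 + 0.028 = 0.127881.
u_2 = 0.127881 × 0.649 + 0.028 = 0.110995.
u_3 = 0.110995 × 0.649 + 0.028 = 0.100036.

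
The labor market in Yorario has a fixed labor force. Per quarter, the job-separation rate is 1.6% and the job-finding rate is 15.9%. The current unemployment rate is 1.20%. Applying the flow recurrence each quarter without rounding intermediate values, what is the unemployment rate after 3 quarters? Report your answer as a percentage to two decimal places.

With a fixed labor force, u_{t+1} = u_t + s·(1−u_t) − f·u_t = u_t·(1−s−f) + s.
Here 1−s−f = 0.825 and s = 0.016.
u_1 = 0.012000 × 0.825 + 0.016 = 0.025900.
u_2 = 0.025900 × 0.825 + 0.016 = 0.037367.
u_3 = 0.037367 × 0.825 + 0.016 = 0.046828.

Unemployment rate after three quarters ≈ 4.68%.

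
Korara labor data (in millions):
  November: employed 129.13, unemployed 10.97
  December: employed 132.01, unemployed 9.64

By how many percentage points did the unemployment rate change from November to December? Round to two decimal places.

November: labor force = 129.13 + 10.97 = 140.10; u = 10.97/140.10 = 7.83%.
December: labor force = 132.01 + 9.64 = 141.65; u = 9.64/141.65 = 6.81%.
Change = 6.81% − 7.83% = −1.02 pp.

The unemployment rate changed by −1.02 percentage points.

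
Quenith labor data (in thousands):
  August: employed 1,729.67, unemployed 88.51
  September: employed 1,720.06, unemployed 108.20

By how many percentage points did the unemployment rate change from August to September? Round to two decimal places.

The unemployment rate changed by +1.05 percentage points.

August: labor force = 1,729.67 + 88.51 = 1,818.18; u = 88.51/1,818.18 = 4.87%.
September: labor force = 1,720.06 + 108.20 = 1,828.26; u = 108.20/1,828.26 = 5.92%.
Change = 5.92% − 4.87% = +1.05 pp.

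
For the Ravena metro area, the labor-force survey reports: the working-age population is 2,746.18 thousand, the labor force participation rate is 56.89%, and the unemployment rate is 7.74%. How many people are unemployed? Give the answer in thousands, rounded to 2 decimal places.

About 120.92 thousand are unemployed.

Labor force = 0.5689 × 2,746.18 = 1,562.30 thousand.
Unemployed = 0.0774 × 1,562.30 ≈ 120.92 thousand.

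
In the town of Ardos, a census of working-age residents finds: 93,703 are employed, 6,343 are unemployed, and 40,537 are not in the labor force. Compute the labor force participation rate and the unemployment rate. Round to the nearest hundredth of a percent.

Labor force = employed + unemployed = 93,703 + 6,343 = 100,046.
Working-age population = 100,046 + 40,537 = 140,583.
Unemployment rate = 6,343 / 100,046 = 6.34%.
Labor force participation rate = 100,046 / 140,583 = 71.17%.

Labor force participation rate ≈ 71.17%; unemployment rate ≈ 6.34%.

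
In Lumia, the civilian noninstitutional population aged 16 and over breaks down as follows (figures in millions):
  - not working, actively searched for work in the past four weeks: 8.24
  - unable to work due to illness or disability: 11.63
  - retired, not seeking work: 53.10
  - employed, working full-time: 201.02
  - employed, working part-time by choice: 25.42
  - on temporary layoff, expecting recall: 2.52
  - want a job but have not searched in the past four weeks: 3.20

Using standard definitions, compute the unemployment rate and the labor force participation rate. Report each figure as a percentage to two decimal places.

Employed = 201.02 + 25.42 = 226.44 million.
Unemployed = 8.24 + 2.52 = 10.76 million (jobless and actively searching, or on temporary layoff).
Labor force = 226.44 + 10.76 = 237.20 million.
Not in labor force = 11.63 + 53.10 + 3.20 = 67.93 million (those not working and not actively searching are outside the labor force — including those who want a job but have given up searching).
Civilian working-age population = 237.20 + 67.93 = 305.13 million.
Unemployment rate = 10.76 / 237.20 = 4.54%.
Labor force participation rate = 237.20 / 305.13 = 77.74%.

Unemployment rate ≈ 4.54%; labor force participation rate ≈ 77.74%.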